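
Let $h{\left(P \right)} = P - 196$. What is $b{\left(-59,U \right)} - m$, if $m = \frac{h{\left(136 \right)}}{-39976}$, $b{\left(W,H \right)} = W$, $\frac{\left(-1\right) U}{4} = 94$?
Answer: $- \frac{589661}{9994} \approx -59.002$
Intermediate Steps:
$U = -376$ ($U = \left(-4\right) 94 = -376$)
$h{\left(P \right)} = -196 + P$
$m = \frac{15}{9994}$ ($m = \frac{-196 + 136}{-39976} = \left(-60\right) \left(- \frac{1}{39976}\right) = \frac{15}{9994} \approx 0.0015009$)
$b{\left(-59,U \right)} - m = -59 - \frac{15}{9994} = - \frac{589661}{9994}$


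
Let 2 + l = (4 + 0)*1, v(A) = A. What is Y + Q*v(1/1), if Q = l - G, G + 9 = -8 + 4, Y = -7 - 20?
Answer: -12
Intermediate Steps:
l = 2 (l = -2 + (4 + 0)*1 = -2 + 4*1 = -2 + 4 = 2)
Y = -27
G = -13 (G = -9 + (-8 + 4) = -9 - 4 = -13)
Q = 15 (Q = 2 - 1*(-13) = 2 + 13 = 15)
Y + Q*v(1/1) = -27 + 15*(1/1) = -27 + 15*(1*1) = -27 + 15*1 = -27 + 15 = -12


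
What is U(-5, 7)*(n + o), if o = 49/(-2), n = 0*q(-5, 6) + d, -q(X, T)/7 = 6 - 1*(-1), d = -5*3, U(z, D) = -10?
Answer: 395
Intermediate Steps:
d = -15
q(X, T) = -49 (q(X, T) = -7*(6 - 1*(-1)) = -7*(6 + 1) = -7*7 = -49)
n = -15 (n = 0*(-49) - 15 = 0 - 15 = -15)
o = -49/2 (o = 49*(-1/2) = -49/2 ≈ -24.500)
U(-5, 7)*(n + o) = -10*(-15 - 49/2) = -10*(-79/2) = 395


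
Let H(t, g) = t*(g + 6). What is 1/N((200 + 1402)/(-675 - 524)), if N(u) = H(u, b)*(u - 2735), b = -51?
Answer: -1437601/236517702030 ≈ -6.0782e-6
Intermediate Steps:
H(t, g) = t*(6 + g)
N(u) = -45*u*(-2735 + u) (N(u) = (u*(6 - 51))*(u - 2735) = (u*(-45))*(-2735 + u) = (-45*u)*(-2735 + u) = -45*u*(-2735 + u))
1/N((200 + 1402)/(-675 - 524)) = 1/(45*((200 + 1402)/(-675 - 524))*(2735 - (200 + 1402)/(-675 - 524))) = 1/(45*(1602/(-1199))*(2735 - 1602/(-1199))) = 1/(45*(1602*(-1/1199))*(2735 - 1602*(-1)/1199)) = 1/(45*(-1602/1199)*(2735 - 1*(-1602/1199))) = 1/(45*(-1602/1199)*(2735 + 1602/1199)) = 1/(45*(-1602/1199)*(3280867/1199)) = 1/(-236517702030/1437601) = -1437601/236517702030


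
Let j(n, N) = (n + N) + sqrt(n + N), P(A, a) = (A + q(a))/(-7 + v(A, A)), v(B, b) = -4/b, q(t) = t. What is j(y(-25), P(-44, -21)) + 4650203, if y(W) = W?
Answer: 353414243/76 + I*sqrt(22515)/38 ≈ 4.6502e+6 + 3.9487*I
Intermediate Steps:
P(A, a) = (A + a)/(-7 - 4/A)
j(n, N) = N + n + sqrt(N + n) (j(n, N) = (N + n) + sqrt(N + n) = N + n + sqrt(N + n))
j(y(-25), P(-44, -21)) + 4650203 = (-1*(-44)*(-44 - 21)/(4 + 7*(-44)) - 25 + sqrt(-1*(-44)*(-44 - 21)/(4 + 7*(-44)) - 25)) + 4650203 = (-1*(-44)*(-65)/(4 - 308) - 25 + sqrt(-1*(-44)*(-65)/(4 - 308) - 25)) + 4650203 = (-1*(-44)*(-65)/(-304) - 25 + sqrt(-1*(-44)*(-65)/(-304) - 25)) + 4650203 = (-1*(-44)*(-1/304)*(-65) - 25 + sqrt(-1*(-44)*(-1/304)*(-65) - 25)) + 4650203 = (715/76 - 25 + sqrt(715/76 - 25)) + 4650203 = (715/76 - 25 + sqrt(-1185/76)) + 4650203 = (715/76 - 25 + I*sqrt(22515)/38) + 4650203 = (-1185/76 + I*sqrt(22515)/38) + 4650203 = 353414243/76 + I*sqrt(22515)/38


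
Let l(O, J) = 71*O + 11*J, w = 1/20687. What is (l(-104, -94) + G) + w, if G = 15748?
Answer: 151635711/20687 ≈ 7330.0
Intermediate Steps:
w = 1/20687 ≈ 4.8340e-5
l(O, J) = 11*J + 71*O
(l(-104, -94) + G) + w = ((11*(-94) + 71*(-104)) + 15748) + 1/20687 = ((-1034 - 7384) + 15748) + 1/20687 = (-8418 + 15748) + 1/20687 = 7330 + 1/20687 = 151635711/20687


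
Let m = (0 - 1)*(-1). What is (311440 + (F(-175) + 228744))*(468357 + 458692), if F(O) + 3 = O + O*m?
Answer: 500449788719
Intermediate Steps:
m = 1 (m = -1*(-1) = 1)
F(O) = -3 + 2*O (F(O) = -3 + (O + O*1) = -3 + (O + O) = -3 + 2*O)
(311440 + (F(-175) + 228744))*(468357 + 458692) = (311440 + ((-3 + 2*(-175)) + 228744))*(468357 + 458692) = (311440 + ((-3 - 350) + 228744))*927049 = (311440 + (-353 + 228744))*927049 = (311440 + 228391)*927049 = 539831*927049 = 500449788719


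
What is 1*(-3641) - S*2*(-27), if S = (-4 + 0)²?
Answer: -2777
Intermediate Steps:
S = 16 (S = (-4)² = 16)
1*(-3641) - S*2*(-27) = 1*(-3641) - 16*2*(-27) = -3641 - 32*(-27) = -3641 - 1*(-864) = -3641 + 864 = -2777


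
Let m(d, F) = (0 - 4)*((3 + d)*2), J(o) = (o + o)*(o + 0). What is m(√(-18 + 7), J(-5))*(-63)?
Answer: 1512 + 504*I*√11 ≈ 1512.0 + 1671.6*I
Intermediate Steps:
J(o) = 2*o² (J(o) = (2*o)*o = 2*o²)
m(d, F) = -24 - 8*d (m(d, F) = -4*(6 + 2*d) = -24 - 8*d)
m(√(-18 + 7), J(-5))*(-63) = (-24 - 8*√(-18 + 7))*(-63) = (-24 - 8*I*√11)*(-63) = 1512 + 504*I*√11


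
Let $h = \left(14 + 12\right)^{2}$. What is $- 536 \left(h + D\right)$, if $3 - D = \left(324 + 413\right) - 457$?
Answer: $-213864$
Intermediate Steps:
$D = -277$ ($D = 3 - \left(\left(324 + 413\right) - 457\right) = 3 - \left(737 - 457\right) = 3 - 280 = -277$)
$h = 676$ ($h = 26^{2} = 676$)
$- 536 \left(h + D\right) = - 536 \left(676 - 277\right) = \left(-536\right) 399 = -213864$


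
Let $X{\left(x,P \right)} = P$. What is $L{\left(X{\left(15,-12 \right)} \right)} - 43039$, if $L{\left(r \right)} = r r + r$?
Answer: $-42907$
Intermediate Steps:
$L{\left(r \right)} = r + r^{2}$ ($L{\left(r \right)} = r^{2} + r = r + r^{2}$)
$L{\left(X{\left(15,-12 \right)} \right)} - 43039 = - 12 \left(1 - 12\right) - 43039 = \left(-12\right) \left(-11\right) - 43039 = 132 - 43039 = -42907$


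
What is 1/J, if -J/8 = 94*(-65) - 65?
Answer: 1/49400 ≈ 2.0243e-5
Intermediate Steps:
J = 49400 (J = -8*(94*(-65) - 65) = -8*(-6110 - 65) = -8*(-6175) = 49400)
1/J = 1/49400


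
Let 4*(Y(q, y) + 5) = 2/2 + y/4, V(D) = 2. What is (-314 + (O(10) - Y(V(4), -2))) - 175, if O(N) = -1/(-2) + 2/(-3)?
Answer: -11623/24 ≈ -484.29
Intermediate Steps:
O(N) = -⅙ (O(N) = -1*(-½) + 2*(-⅓) = ½ - ⅔ = -⅙)
Y(q, y) = -19/4 + y/16 (Y(q, y) = -5 + (2/2 + y/4)/4 = -5 + (2*(½) + y*(¼))/4 = -5 + (1 + y/4)/4 = -5 + (¼ + y/16) = -19/4 + y/16)
(-314 + (O(10) - Y(V(4), -2))) - 175 = (-314 + (-⅙ - (-19/4 + (1/16)*(-2)))) - 175 = (-314 + (-⅙ - (-19/4 - ⅛))) - 175 = (-314 + (-⅙ - 1*(-39/8))) - 175 = (-314 + (-⅙ + 39/8)) - 175 = (-314 + 113/24) - 175 = -7423/24 - 175 = -11623/24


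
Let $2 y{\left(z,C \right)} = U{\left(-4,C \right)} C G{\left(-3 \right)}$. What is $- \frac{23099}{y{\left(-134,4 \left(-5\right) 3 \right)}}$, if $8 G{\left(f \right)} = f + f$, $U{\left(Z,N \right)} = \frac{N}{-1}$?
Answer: $- \frac{23099}{1350} \approx -17.11$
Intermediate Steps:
$U{\left(Z,N \right)} = - N$ ($U{\left(Z,N \right)} = N \left(-1\right) = - N$)
$G{\left(f \right)} = \frac{f}{4}$ ($G{\left(f \right)} = \frac{f + f}{8} = \frac{2 f}{8} = \frac{f}{4}$)
$y{\left(z,C \right)} = \frac{3 C^{2}}{8}$ ($y{\left(z,C \right)} = \frac{- C C \frac{1}{4} \left(-3\right)}{2} = \frac{- C^{2} \left(- \frac{3}{4}\right)}{2} = \frac{\frac{3}{4} C^{2}}{2} = \frac{3 C^{2}}{8}$)
$- \frac{23099}{y{\left(-134,4 \left(-5\right) 3 \right)}} = - \frac{23099}{\frac{3}{8} \left(4 \left(-5\right) 3\right)^{2}} = - \frac{23099}{\frac{3}{8} \left(\left(-20\right) 3\right)^{2}} = - \frac{23099}{\frac{3}{8} \left(-60\right)^{2}} = - \frac{23099}{\frac{3}{8} \cdot 3600} = - \frac{23099}{1350}$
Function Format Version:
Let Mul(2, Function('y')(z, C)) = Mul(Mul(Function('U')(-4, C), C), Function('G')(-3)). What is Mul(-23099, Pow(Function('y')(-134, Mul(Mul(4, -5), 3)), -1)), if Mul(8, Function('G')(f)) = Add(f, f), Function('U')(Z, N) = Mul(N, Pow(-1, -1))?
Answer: Rational(-23099, 1350) ≈ -17.110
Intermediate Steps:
Function('U')(Z, N) = Mul(-1, N) (Function('U')(Z, N) = Mul(N, -1) = Mul(-1, N))
Function('G')(f) = Mul(Rational(1, 4), f) (Function('G')(f) = Mul(Rational(1, 8), Add(f, f)) = Mul(Rational(1, 8), Mul(2, f)) = Mul(Rational(1, 4), f))
Function('y')(z, C) = Mul(Rational(3, 8), Pow(C, 2)) (Function('y')(z, C) = Mul(Rational(1, 2), Mul(Mul(Mul(-1, C), C), Mul(Rational(1, 4), -3))) = Mul(Rational(1, 2), Mul(Mul(-1, Pow(C, 2)), Rational(-3, 4))) = Mul(Rational(1, 2), Mul(Rational(3, 4), Pow(C, 2))) = Mul(Rational(3, 8), Pow(C, 2)))
Mul(-23099, Pow(Function('y')(-134, Mul(Mul(4, -5), 3)), -1)) = Mul(-23099, Pow(Mul(Rational(3, 8), Pow(Mul(Mul(4, -5), 3), 2)), -1)) = Mul(-23099, Pow(Mul(Rational(3, 8), Pow(Mul(-20, 3), 2)), -1)) = Mul(-23099, Pow(Mul(Rational(3, 8), Pow(-60, 2)), -1)) = Mul(-23099, Pow(Mul(Rational(3, 8), 3600), -1)) = Mul(-23099, Pow(1350, -1)) = Mul(-23099, Rational(1, 1350)) = Rational(-23099, 1350)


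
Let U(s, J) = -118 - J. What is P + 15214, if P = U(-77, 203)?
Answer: 14893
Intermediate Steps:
P = -321 (P = -118 - 1*203 = -118 - 203 = -321)
P + 15214 = -321 + 15214 = 14893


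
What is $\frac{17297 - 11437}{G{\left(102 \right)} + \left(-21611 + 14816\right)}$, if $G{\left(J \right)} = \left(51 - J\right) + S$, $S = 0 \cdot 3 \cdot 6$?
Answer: $- \frac{2930}{3423} \approx -0.85597$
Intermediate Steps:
$S = 0$ ($S = 0 \cdot 6 = 0$)
$G{\left(J \right)} = 51 - J$ ($G{\left(J \right)} = \left(51 - J\right) + 0 = 51 - J$)
$\frac{17297 - 11437}{G{\left(102 \right)} + \left(-21611 + 14816\right)} = \frac{17297 - 11437}{\left(51 - 102\right) + \left(-21611 + 14816\right)} = \frac{5860}{\left(51 - 102\right) - 6795} = \frac{5860}{-51 - 6795} = \frac{5860}{-6846} = 5860 \left(- \frac{1}{6846}\right) = - \frac{2930}{3423}$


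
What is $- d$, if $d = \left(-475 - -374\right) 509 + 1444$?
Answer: $49965$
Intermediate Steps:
$d = -49965$ ($d = \left(-475 + 374\right) 509 + 1444 = \left(-101\right) 509 + 1444 = -51409 + 1444 = -49965$)
$- d = \left(-1\right) \left(-49965\right) = 49965$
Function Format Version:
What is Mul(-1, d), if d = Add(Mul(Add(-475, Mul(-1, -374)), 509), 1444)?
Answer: 49965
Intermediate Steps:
d = -49965 (d = Add(Mul(Add(-475, 374), 509), 1444) = Add(Mul(-101, 509), 1444) = Add(-51409, 1444) = -49965)
Mul(-1, d) = Mul(-1, -49965) = 49965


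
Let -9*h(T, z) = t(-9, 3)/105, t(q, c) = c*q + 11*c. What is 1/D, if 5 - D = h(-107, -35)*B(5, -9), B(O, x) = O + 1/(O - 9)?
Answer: 630/3169 ≈ 0.19880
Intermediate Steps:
t(q, c) = 11*c + c*q
h(T, z) = -2/315 (h(T, z) = -3*(11 - 9)/(9*105) = -3*2/(9*105) = -2/(3*105) = -⅑*2/35 = -2/315)
B(O, x) = O + 1/(-9 + O)
D = 3169/630 (D = 5 - (-2)*(1 + 5² - 9*5)/(-9 + 5)/315 = 5 - (-2)*(1 + 25 - 45)/(-4)/315 = 5 - (-2)*(-¼*(-19))/315 = 5 - (-2)*19/(315*4) = 5 - 1*(-19/630) = 5 + 19/630 = 3169/630 ≈ 5.0302)
1/D = 1/(3169/630) = 630/3169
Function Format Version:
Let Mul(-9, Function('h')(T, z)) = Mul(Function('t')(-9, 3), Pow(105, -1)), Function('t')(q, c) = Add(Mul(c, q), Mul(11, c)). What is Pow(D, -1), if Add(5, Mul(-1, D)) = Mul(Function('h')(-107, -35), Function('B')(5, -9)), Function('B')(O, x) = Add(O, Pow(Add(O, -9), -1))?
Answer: Rational(630, 3169) ≈ 0.19880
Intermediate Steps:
Function('t')(q, c) = Add(Mul(11, c), Mul(c, q))
Function('h')(T, z) = Rational(-2, 315) (Function('h')(T, z) = Mul(Rational(-1, 9), Mul(Mul(3, Add(11, -9)), Pow(105, -1))) = Mul(Rational(-1, 9), Mul(Mul(3, 2), Rational(1, 105))) = Mul(Rational(-1, 9), Mul(6, Rational(1, 105))) = Mul(Rational(-1, 9), Rational(2, 35)) = Rational(-2, 315))
Function('B')(O, x) = Add(O, Pow(Add(-9, O), -1))
D = Rational(3169, 630) (D = Add(5, Mul(-1, Mul(Rational(-2, 315), Mul(Pow(Add(-9, 5), -1), Add(1, Pow(5, 2), Mul(-9, 5)))))) = Add(5, Mul(-1, Mul(Rational(-2, 315), Mul(Pow(-4, -1), Add(1, 25, -45))))) = Add(5, Mul(-1, Mul(Rational(-2, 315), Mul(Rational(-1, 4), -19)))) = Add(5, Mul(-1, Mul(Rational(-2, 315), Rational(19, 4)))) = Add(5, Mul(-1, Rational(-19, 630))) = Add(5, Rational(19, 630)) = Rational(3169, 630) ≈ 5.0302)
Pow(D, -1) = Pow(Rational(3169, 630), -1) = Rational(630, 3169)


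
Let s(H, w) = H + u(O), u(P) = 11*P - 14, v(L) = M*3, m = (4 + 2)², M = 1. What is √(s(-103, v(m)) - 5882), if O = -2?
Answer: 3*I*√669 ≈ 77.595*I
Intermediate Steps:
m = 36 (m = 6² = 36)
v(L) = 3 (v(L) = 1*3 = 3)
u(P) = -14 + 11*P
s(H, w) = -36 + H (s(H, w) = H + (-14 + 11*(-2)) = H + (-14 - 22) = H - 36 = -36 + H)
√(s(-103, v(m)) - 5882) = √((-36 - 103) - 5882) = √(-139 - 5882) = √(-6021) = 3*I*√669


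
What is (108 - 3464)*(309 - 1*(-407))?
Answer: -2402896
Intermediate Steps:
(108 - 3464)*(309 - 1*(-407)) = -3356*(309 + 407) = -3356*716 = -2402896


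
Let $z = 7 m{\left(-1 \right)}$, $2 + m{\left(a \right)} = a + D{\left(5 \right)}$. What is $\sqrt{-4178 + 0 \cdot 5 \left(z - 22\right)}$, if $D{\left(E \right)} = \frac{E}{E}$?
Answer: $i \sqrt{4178} \approx 64.637 i$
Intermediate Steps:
$D{\left(E \right)} = 1$
$m{\left(a \right)} = -1 + a$ ($m{\left(a \right)} = -2 + \left(a + 1\right) = -2 + \left(1 + a\right) = -1 + a$)
$z = -14$ ($z = 7 \left(-1 - 1\right) = 7 \left(-2\right) = -14$)
$\sqrt{-4178 + 0 \cdot 5 \left(z - 22\right)} = \sqrt{-4178 + 0 \cdot 5 \left(-14 - 22\right)} = \sqrt{-4178 + 0 \left(-36\right)} = \sqrt{-4178 + 0} = \sqrt{-4178} = i \sqrt{4178}$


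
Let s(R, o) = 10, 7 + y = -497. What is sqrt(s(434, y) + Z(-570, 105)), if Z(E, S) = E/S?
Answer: 4*sqrt(14)/7 ≈ 2.1381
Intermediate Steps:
y = -504 (y = -7 - 497 = -504)
sqrt(s(434, y) + Z(-570, 105)) = sqrt(10 - 570/105) = sqrt(10 - 570*1/105) = sqrt(10 - 38/7) = sqrt(32/7) = 4*sqrt(14)/7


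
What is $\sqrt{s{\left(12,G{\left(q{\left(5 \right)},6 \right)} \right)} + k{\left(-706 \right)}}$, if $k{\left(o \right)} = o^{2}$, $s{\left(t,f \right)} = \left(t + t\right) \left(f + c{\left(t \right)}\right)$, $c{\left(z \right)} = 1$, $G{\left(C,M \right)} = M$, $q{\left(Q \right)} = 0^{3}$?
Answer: $2 \sqrt{124651} \approx 706.12$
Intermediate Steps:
$q{\left(Q \right)} = 0$
$s{\left(t,f \right)} = 2 t \left(1 + f\right)$ ($s{\left(t,f \right)} = \left(t + t\right) \left(f + 1\right) = 2 t \left(1 + f\right)$)
$\sqrt{s{\left(12,G{\left(q{\left(5 \right)},6 \right)} \right)} + k{\left(-706 \right)}} = \sqrt{2 \cdot 12 \left(1 + 6\right) + \left(-706\right)^{2}} = \sqrt{2 \cdot 12 \cdot 7 + 498436} = \sqrt{168 + 498436} = \sqrt{498604} = 2 \sqrt{124651}$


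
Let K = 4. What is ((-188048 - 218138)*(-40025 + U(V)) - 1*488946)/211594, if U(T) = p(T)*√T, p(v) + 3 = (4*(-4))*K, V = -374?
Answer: 8128552852/105797 + 13607231*I*√374/105797 ≈ 76832.0 + 2487.3*I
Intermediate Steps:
p(v) = -67 (p(v) = -3 + (4*(-4))*4 = -3 - 16*4 = -3 - 64 = -67)
U(T) = -67*√T
((-188048 - 218138)*(-40025 + U(V)) - 1*488946)/211594 = ((-188048 - 218138)*(-40025 - 67*I*√374) - 1*488946)/211594 = (-406186*(-40025 - 67*I*√374) - 488946)*(1/211594) = ((16257594650 + 27214462*I*√374) - 488946)*(1/211594) = (16257105704 + 27214462*I*√374)*(1/211594) = 8128552852/105797 + 13607231*I*√374/105797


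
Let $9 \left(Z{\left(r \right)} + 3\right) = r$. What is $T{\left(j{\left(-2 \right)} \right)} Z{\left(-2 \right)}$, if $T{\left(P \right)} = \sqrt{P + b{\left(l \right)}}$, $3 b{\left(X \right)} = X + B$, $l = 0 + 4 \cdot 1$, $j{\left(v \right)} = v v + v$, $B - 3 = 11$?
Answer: $- \frac{58 \sqrt{2}}{9} \approx -9.1138$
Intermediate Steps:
$B = 14$ ($B = 3 + 11 = 14$)
$Z{\left(r \right)} = -3 + \frac{r}{9}$
$j{\left(v \right)} = v + v^{2}$ ($j{\left(v \right)} = v^{2} + v = v + v^{2}$)
$l = 4$ ($l = 0 + 4 = 4$)
$b{\left(X \right)} = \frac{14}{3} + \frac{X}{3}$ ($b{\left(X \right)} = \frac{X + 14}{3} = \frac{14 + X}{3} = \frac{14}{3} + \frac{X}{3}$)
$T{\left(P \right)} = \sqrt{6 + P}$ ($T{\left(P \right)} = \sqrt{P + \left(\frac{14}{3} + \frac{1}{3} \cdot 4\right)} = \sqrt{P + \left(\frac{14}{3} + \frac{4}{3}\right)} = \sqrt{P + 6} = \sqrt{6 + P}$)
$T{\left(j{\left(-2 \right)} \right)} Z{\left(-2 \right)} = \sqrt{6 - 2 \left(1 - 2\right)} \left(-3 + \frac{1}{9} \left(-2\right)\right) = \sqrt{6 - -2} \left(-3 - \frac{2}{9}\right) = \sqrt{6 + 2} \left(- \frac{29}{9}\right) = \sqrt{8} \left(- \frac{29}{9}\right) = 2 \sqrt{2} \left(- \frac{29}{9}\right) = - \frac{58 \sqrt{2}}{9}$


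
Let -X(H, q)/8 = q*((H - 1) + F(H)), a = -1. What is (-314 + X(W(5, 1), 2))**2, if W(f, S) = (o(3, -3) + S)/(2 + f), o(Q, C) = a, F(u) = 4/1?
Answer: 131044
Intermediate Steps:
F(u) = 4 (F(u) = 4*1 = 4)
o(Q, C) = -1
W(f, S) = (-1 + S)/(2 + f)
X(H, q) = -8*q*(3 + H) (X(H, q) = -8*q*((H - 1) + 4) = -8*q*((-1 + H) + 4) = -8*q*(3 + H))
(-314 + X(W(5, 1), 2))**2 = (-314 - 8*2*(3 + (-1 + 1)/(2 + 5)))**2 = (-314 - 8*2*(3 + 0/7))**2 = (-314 - 8*2*(3 + (1/7)*0))**2 = (-314 - 8*2*(3 + 0))**2 = (-314 - 8*2*3)**2 = (-314 - 48)**2 = (-362)**2 = 131044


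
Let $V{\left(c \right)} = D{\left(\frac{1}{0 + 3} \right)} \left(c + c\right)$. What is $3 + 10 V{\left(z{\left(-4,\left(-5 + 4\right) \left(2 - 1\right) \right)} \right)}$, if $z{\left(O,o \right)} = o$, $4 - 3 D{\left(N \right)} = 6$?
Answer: $\frac{49}{3} \approx 16.333$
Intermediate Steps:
$D{\left(N \right)} = - \frac{2}{3}$ ($D{\left(N \right)} = \frac{4}{3} - 2 = - \frac{2}{3}$)
$V{\left(c \right)} = - \frac{4 c}{3}$ ($V{\left(c \right)} = - \frac{2 \left(c + c\right)}{3} = - \frac{2 \cdot 2 c}{3} = - \frac{4 c}{3}$)
$3 + 10 V{\left(z{\left(-4,\left(-5 + 4\right) \left(2 - 1\right) \right)} \right)} = 3 + 10 \left(- \frac{4 \left(-5 + 4\right) \left(2 - 1\right)}{3}\right) = 3 + 10 \left(- \frac{4 \left(\left(-1\right) 1\right)}{3}\right) = 3 + 10 \left(\left(- \frac{4}{3}\right) \left(-1\right)\right) = 3 + 10 \cdot \frac{4}{3} = 3 + \frac{40}{3} = \frac{49}{3}$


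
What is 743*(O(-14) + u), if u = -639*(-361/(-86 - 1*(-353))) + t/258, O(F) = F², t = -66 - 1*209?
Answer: 18065651953/22962 ≈ 7.8676e+5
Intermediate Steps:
t = -275 (t = -66 - 209 = -275)
u = 19813919/22962 (u = -639*(-361/(-86 - 1*(-353))) - 275/258 = -639*(-361/(-86 + 353)) - 275*1/258 = -639/(267*(-1/361)) - 275/258 = -639/(-267/361) - 275/258 = -639*(-361/267) - 275/258 = 76893/89 - 275/258 = 19813919/22962 ≈ 862.90)
743*(O(-14) + u) = 743*((-14)² + 19813919/22962) = 743*(196 + 19813919/22962) = 743*(24314471/22962) = 18065651953/22962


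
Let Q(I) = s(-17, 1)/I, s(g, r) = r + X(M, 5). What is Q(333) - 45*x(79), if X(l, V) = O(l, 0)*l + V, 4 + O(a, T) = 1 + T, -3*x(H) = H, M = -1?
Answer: 43846/37 ≈ 1185.0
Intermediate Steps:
x(H) = -H/3
O(a, T) = -3 + T (O(a, T) = -4 + (1 + T) = -3 + T)
X(l, V) = V - 3*l (X(l, V) = (-3 + 0)*l + V = -3*l + V = V - 3*l)
s(g, r) = 8 + r (s(g, r) = r + (5 - 3*(-1)) = r + (5 + 3) = r + 8 = 8 + r)
Q(I) = 9/I (Q(I) = (8 + 1)/I = 9/I)
Q(333) - 45*x(79) = 9/333 - (-15)*79 = 9*(1/333) - 45*(-79/3) = 1/37 + 1185 = 43846/37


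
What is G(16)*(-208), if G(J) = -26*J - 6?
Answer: 87776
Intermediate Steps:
G(J) = -6 - 26*J
G(16)*(-208) = (-6 - 26*16)*(-208) = (-6 - 416)*(-208) = -422*(-208) = 87776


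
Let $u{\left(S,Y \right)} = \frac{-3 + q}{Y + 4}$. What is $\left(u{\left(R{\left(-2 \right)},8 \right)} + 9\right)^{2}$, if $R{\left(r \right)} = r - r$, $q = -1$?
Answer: $\frac{676}{9} \approx 75.111$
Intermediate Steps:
$R{\left(r \right)} = 0$
$u{\left(S,Y \right)} = - \frac{4}{4 + Y}$ ($u{\left(S,Y \right)} = \frac{-3 - 1}{Y + 4} = - \frac{4}{4 + Y}$)
$\left(u{\left(R{\left(-2 \right)},8 \right)} + 9\right)^{2} = \left(- \frac{4}{4 + 8} + 9\right)^{2} = \left(- \frac{4}{12} + 9\right)^{2} = \left(\left(-4\right) \frac{1}{12} + 9\right)^{2} = \left(- \frac{1}{3} + 9\right)^{2} = \left(\frac{26}{3}\right)^{2} = \frac{676}{9}$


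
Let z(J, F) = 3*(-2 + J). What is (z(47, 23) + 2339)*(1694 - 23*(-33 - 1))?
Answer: 6125624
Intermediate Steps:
z(J, F) = -6 + 3*J
(z(47, 23) + 2339)*(1694 - 23*(-33 - 1)) = ((-6 + 3*47) + 2339)*(1694 - 23*(-33 - 1)) = ((-6 + 141) + 2339)*(1694 - 23*(-34)) = (135 + 2339)*(1694 + 782) = 2474*2476 = 6125624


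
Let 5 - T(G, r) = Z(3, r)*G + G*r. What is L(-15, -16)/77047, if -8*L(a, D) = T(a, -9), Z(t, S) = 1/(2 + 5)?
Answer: 895/4314632 ≈ 0.00020743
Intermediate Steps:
Z(t, S) = ⅐ (Z(t, S) = 1/7 = ⅐)
T(G, r) = 5 - G/7 - G*r (T(G, r) = 5 - (G/7 + G*r) = 5 + (-G/7 - G*r) = 5 - G/7 - G*r)
L(a, D) = -5/8 - 31*a/28 (L(a, D) = -(5 - a/7 - 1*a*(-9))/8 = -(5 - a/7 + 9*a)/8 = -(5 + 62*a/7)/8 = -5/8 - 31*a/28)
L(-15, -16)/77047 = (-5/8 - 31/28*(-15))/77047 = (-5/8 + 465/28)*(1/77047) = (895/56)*(1/77047) = 895/4314632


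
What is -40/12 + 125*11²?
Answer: 45365/3 ≈ 15122.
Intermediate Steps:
-40/12 + 125*11² = -40*1/12 + 125*121 = -10/3 + 15125 = 45365/3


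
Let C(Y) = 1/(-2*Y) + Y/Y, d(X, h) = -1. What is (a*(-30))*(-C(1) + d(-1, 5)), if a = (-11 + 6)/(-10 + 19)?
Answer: -25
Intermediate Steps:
a = -5/9 ≈ -0.55556
C(Y) = 1 - 1/(2*Y) (C(Y) = 1*(-1/(2*Y)) + 1 = -1/(2*Y) + 1 = 1 - 1/(2*Y))
(a*(-30))*(-C(1) + d(-1, 5)) = (-5/9*(-30))*(-(-1/2 + 1)/1 - 1) = 50*(-1/2 - 1)/3 = (50/3)*(-3/2) = -25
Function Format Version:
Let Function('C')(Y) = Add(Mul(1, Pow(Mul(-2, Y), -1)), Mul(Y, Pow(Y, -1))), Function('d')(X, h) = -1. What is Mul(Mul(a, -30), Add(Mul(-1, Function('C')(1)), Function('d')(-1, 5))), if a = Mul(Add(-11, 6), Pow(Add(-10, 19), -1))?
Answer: -25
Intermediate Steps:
a = Rational(-5, 9) (a = Mul(-5, Pow(9, -1)) = Mul(-5, Rational(1, 9)) = Rational(-5, 9) ≈ -0.55556)
Function('C')(Y) = Add(1, Mul(Rational(-1, 2), Pow(Y, -1))) (Function('C')(Y) = Add(Mul(1, Mul(Rational(-1, 2), Pow(Y, -1))), 1) = Add(Mul(Rational(-1, 2), Pow(Y, -1)), 1) = Add(1, Mul(Rational(-1, 2), Pow(Y, -1))))
Mul(Mul(a, -30), Add(Mul(-1, Function('C')(1)), Function('d')(-1, 5))) = Mul(Mul(Rational(-5, 9), -30), Add(Mul(-1, Mul(Pow(1, -1), Add(Rational(-1, 2), 1))), -1)) = Mul(Rational(50, 3), Add(Mul(-1, Mul(1, Rational(1, 2))), -1)) = Mul(Rational(50, 3), Add(Mul(-1, Rational(1, 2)), -1)) = Mul(Rational(50, 3), Add(Rational(-1, 2), -1)) = Mul(Rational(50, 3), Rational(-3, 2)) = -25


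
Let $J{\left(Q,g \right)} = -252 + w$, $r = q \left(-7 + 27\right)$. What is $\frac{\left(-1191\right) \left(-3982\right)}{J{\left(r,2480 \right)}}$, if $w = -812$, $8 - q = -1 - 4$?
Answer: $- \frac{2371281}{532} \approx -4457.3$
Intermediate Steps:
$q = 13$ ($q = 8 - \left(-1 - 4\right) = 8 - -5 = 8 + 5 = 13$)
$r = 260$ ($r = 13 \left(-7 + 27\right) = 13 \cdot 20 = 260$)
$J{\left(Q,g \right)} = -1064$ ($J{\left(Q,g \right)} = -252 - 812 = -1064$)
$\frac{\left(-1191\right) \left(-3982\right)}{J{\left(r,2480 \right)}} = \frac{\left(-1191\right) \left(-3982\right)}{-1064} = 4742562 \left(- \frac{1}{1064}\right) = - \frac{2371281}{532}$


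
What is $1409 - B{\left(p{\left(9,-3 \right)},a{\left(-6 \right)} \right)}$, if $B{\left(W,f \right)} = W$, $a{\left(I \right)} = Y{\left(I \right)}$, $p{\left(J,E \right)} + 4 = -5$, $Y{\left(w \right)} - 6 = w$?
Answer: $1418$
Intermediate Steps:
$Y{\left(w \right)} = 6 + w$
$p{\left(J,E \right)} = -9$ ($p{\left(J,E \right)} = -4 - 5 = -9$)
$a{\left(I \right)} = 6 + I$
$1409 - B{\left(p{\left(9,-3 \right)},a{\left(-6 \right)} \right)} = 1409 - -9 = 1409 + 9 = 1418$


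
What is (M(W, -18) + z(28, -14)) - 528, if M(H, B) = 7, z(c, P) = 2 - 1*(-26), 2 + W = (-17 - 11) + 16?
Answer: -493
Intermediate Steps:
W = -14 (W = -2 + ((-17 - 11) + 16) = -2 + (-28 + 16) = -2 - 12 = -14)
z(c, P) = 28 (z(c, P) = 2 + 26 = 28)
(M(W, -18) + z(28, -14)) - 528 = (7 + 28) - 528 = 35 - 528 = -493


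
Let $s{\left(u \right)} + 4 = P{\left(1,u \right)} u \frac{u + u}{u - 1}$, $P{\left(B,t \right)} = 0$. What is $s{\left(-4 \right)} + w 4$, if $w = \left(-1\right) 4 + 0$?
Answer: $-20$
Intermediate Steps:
$s{\left(u \right)} = -4$ ($s{\left(u \right)} = -4 + 0 u \frac{u + u}{u - 1} = -4 + 0 \frac{2 u}{-1 + u} = -4 + 0 = -4$)
$w = -4$ ($w = -4 + 0 = -4$)
$s{\left(-4 \right)} + w 4 = -4 - 16 = -20$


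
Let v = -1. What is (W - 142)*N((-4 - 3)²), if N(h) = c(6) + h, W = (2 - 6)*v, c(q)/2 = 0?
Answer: -6762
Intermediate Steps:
c(q) = 0 (c(q) = 2*0 = 0)
W = 4 (W = (2 - 6)*(-1) = -4*(-1) = 4)
N(h) = h (N(h) = 0 + h = h)
(W - 142)*N((-4 - 3)²) = (4 - 142)*(-4 - 3)² = -138*(-7)² = -138*49 = -6762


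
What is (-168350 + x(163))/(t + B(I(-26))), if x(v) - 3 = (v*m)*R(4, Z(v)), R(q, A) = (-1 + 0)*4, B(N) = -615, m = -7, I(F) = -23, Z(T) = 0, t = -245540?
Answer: 163783/246155 ≈ 0.66537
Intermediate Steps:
R(q, A) = -4 (R(q, A) = -1*4 = -4)
x(v) = 3 + 28*v (x(v) = 3 + (v*(-7))*(-4) = 3 - 7*v*(-4) = 3 + 28*v)
(-168350 + x(163))/(t + B(I(-26))) = (-168350 + (3 + 28*163))/(-245540 - 615) = (-168350 + (3 + 4564))/(-246155) = (-168350 + 4567)*(-1/246155) = -163783*(-1/246155) = 163783/246155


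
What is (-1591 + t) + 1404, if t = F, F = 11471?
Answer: 11284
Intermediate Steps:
t = 11471
(-1591 + t) + 1404 = (-1591 + 11471) + 1404 = 9880 + 1404 = 11284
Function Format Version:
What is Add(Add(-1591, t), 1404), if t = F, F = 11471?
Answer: 11284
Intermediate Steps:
t = 11471
Add(Add(-1591, t), 1404) = Add(Add(-1591, 11471), 1404) = Add(9880, 1404) = 11284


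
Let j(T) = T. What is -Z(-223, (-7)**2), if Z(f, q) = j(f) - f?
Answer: 0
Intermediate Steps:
Z(f, q) = 0 (Z(f, q) = f - f = 0)
-Z(-223, (-7)**2) = -1*0 = 0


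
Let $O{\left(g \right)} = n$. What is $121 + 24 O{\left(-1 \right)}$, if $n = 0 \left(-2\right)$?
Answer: $121$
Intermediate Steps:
$n = 0$
$O{\left(g \right)} = 0$
$121 + 24 O{\left(-1 \right)} = 121 + 24 \cdot 0 = 121 + 0 = 121$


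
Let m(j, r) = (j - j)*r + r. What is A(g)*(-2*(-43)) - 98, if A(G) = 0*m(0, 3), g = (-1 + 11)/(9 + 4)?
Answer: -98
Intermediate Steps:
m(j, r) = r (m(j, r) = 0*r + r = 0 + r = r)
g = 10/13 ≈ 0.76923
A(G) = 0 (A(G) = 0*3 = 0)
A(g)*(-2*(-43)) - 98 = 0*(-2*(-43)) - 98 = 0*86 - 98 = 0 - 98 = -98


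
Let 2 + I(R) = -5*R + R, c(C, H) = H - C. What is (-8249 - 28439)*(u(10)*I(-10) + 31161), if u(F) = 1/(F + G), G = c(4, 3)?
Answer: -10290507056/9 ≈ -1.1434e+9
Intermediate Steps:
G = -1 (G = 3 - 1*4 = 3 - 4 = -1)
I(R) = -2 - 4*R (I(R) = -2 + (-5*R + R) = -2 - 4*R)
u(F) = 1/(-1 + F) (u(F) = 1/(F - 1) = 1/(-1 + F))
(-8249 - 28439)*(u(10)*I(-10) + 31161) = (-8249 - 28439)*((-2 - 4*(-10))/(-1 + 10) + 31161) = -36688*((-2 + 40)/9 + 31161) = -36688*((⅑)*38 + 31161) = -36688*(38/9 + 31161) = -36688*280487/9 = -10290507056/9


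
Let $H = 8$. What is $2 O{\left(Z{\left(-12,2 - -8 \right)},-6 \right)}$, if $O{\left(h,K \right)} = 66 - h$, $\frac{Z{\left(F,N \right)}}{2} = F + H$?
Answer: $148$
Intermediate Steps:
$Z{\left(F,N \right)} = 16 + 2 F$ ($Z{\left(F,N \right)} = 2 \left(F + 8\right) = 2 \left(8 + F\right) = 16 + 2 F$)
$2 O{\left(Z{\left(-12,2 - -8 \right)},-6 \right)} = 2 \left(66 - \left(16 + 2 \left(-12\right)\right)\right) = 2 \left(66 - \left(16 - 24\right)\right) = 2 \left(66 - -8\right) = 2 \left(66 + 8\right) = 2 \cdot 74 = 148$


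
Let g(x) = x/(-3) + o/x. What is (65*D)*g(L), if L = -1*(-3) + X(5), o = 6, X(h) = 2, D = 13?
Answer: -1183/3 ≈ -394.33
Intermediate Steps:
L = 5 (L = -1*(-3) + 2 = 3 + 2 = 5)
g(x) = 6/x - x/3 (g(x) = x/(-3) + 6/x = x*(-⅓) + 6/x = -x/3 + 6/x = 6/x - x/3)
(65*D)*g(L) = (65*13)*(6/5 - ⅓*5) = 845*(6*(⅕) - 5/3) = 845*(6/5 - 5/3) = 845*(-7/15) = -1183/3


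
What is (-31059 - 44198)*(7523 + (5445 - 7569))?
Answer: -406312543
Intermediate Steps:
(-31059 - 44198)*(7523 + (5445 - 7569)) = -75257*(7523 - 2124) = -75257*5399 = -406312543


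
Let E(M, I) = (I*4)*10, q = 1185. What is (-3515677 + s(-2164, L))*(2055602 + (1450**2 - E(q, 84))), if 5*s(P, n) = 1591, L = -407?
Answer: -73027044257148/5 ≈ -1.4605e+13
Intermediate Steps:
s(P, n) = 1591/5 (s(P, n) = (1/5)*1591 = 1591/5)
E(M, I) = 40*I (E(M, I) = (4*I)*10 = 40*I)
(-3515677 + s(-2164, L))*(2055602 + (1450**2 - E(q, 84))) = (-3515677 + 1591/5)*(2055602 + (1450**2 - 40*84)) = -17576794*(2055602 + (2102500 - 1*3360))/5 = -17576794*(2055602 + (2102500 - 3360))/5 = -17576794*(2055602 + 2099140)/5 = -17576794/5*4154742 = -73027044257148/5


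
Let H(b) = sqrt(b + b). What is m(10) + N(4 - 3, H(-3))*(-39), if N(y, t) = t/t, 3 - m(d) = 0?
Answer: -36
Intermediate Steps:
m(d) = 3 (m(d) = 3 - 1*0 = 3 + 0 = 3)
H(b) = sqrt(2)*sqrt(b) (H(b) = sqrt(2*b) = sqrt(2)*sqrt(b))
N(y, t) = 1
m(10) + N(4 - 3, H(-3))*(-39) = 3 + 1*(-39) = 3 - 39 = -36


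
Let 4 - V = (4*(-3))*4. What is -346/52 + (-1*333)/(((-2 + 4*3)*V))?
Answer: -3793/520 ≈ -7.2942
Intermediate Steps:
V = 52 (V = 4 - 4*(-3)*4 = 4 - (-12)*4 = 4 - 1*(-48) = 4 + 48 = 52)
-346/52 + (-1*333)/(((-2 + 4*3)*V)) = -346/52 + (-1*333)/(((-2 + 4*3)*52)) = -346*1/52 - 333*1/(52*(-2 + 12)) = -173/26 - 333/(10*52) = -173/26 - 333/520 = -3793/520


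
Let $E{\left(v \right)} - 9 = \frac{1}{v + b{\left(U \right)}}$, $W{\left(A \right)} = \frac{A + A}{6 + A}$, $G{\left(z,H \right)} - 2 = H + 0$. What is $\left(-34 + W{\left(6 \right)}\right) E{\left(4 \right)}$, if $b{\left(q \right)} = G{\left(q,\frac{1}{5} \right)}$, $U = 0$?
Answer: $- \frac{9372}{31} \approx -302.32$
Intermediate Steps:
$G{\left(z,H \right)} = 2 + H$ ($G{\left(z,H \right)} = 2 + \left(H + 0\right) = 2 + H$)
$W{\left(A \right)} = \frac{2 A}{6 + A}$
$b{\left(q \right)} = \frac{11}{5}$ ($b{\left(q \right)} = 2 + \frac{1}{5} = \frac{11}{5}$)
$E{\left(v \right)} = 9 + \frac{1}{\frac{11}{5} + v}$ ($E{\left(v \right)} = 9 + \frac{1}{v + \frac{11}{5}} = 9 + \frac{1}{\frac{11}{5} + v}$)
$\left(-34 + W{\left(6 \right)}\right) E{\left(4 \right)} = \left(-34 + 2 \cdot 6 \frac{1}{6 + 6}\right) \frac{104 + 45 \cdot 4}{11 + 5 \cdot 4} = \left(-34 + 2 \cdot 6 \cdot \frac{1}{12}\right) \frac{104 + 180}{11 + 20} = \left(-34 + 2 \cdot 6 \cdot \frac{1}{12}\right) \frac{1}{31} \cdot 284 = \left(-34 + 1\right) \frac{1}{31} \cdot 284 = \left(-33\right) \frac{284}{31} = - \frac{9372}{31}$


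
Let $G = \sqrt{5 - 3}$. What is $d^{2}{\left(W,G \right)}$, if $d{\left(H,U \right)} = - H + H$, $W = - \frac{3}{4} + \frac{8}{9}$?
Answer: $0$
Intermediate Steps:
$W = \frac{5}{36}$ ($W = \left(-3\right) \frac{1}{4} + 8 \cdot \frac{1}{9} = - \frac{3}{4} + \frac{8}{9} = \frac{5}{36} \approx 0.13889$)
$G = \sqrt{2}$ ($G = \sqrt{5 - 3} = \sqrt{2} \approx 1.4142$)
$d{\left(H,U \right)} = 0$
$d^{2}{\left(W,G \right)} = 0^{2} = 0$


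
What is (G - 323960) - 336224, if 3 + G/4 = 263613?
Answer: 394256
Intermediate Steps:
G = 1054440 (G = -12 + 4*263613 = -12 + 1054452 = 1054440)
(G - 323960) - 336224 = (1054440 - 323960) - 336224 = 730480 - 336224 = 394256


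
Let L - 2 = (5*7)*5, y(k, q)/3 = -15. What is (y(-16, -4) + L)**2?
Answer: 17424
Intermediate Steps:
y(k, q) = -45 (y(k, q) = 3*(-15) = -45)
L = 177 (L = 2 + (5*7)*5 = 2 + 35*5 = 2 + 175 = 177)
(y(-16, -4) + L)**2 = (-45 + 177)**2 = 132**2 = 17424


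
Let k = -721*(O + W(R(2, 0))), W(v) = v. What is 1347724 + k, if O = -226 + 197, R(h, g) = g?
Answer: 1368633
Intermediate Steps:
O = -29
k = 20909 (k = -721*(-29 + 0) = -721*(-29) = 20909)
1347724 + k = 1347724 + 20909 = 1368633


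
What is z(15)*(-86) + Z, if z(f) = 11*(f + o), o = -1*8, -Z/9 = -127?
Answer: -5479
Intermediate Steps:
Z = 1143 (Z = -9*(-127) = 1143)
o = -8
z(f) = -88 + 11*f (z(f) = 11*(f - 8) = 11*(-8 + f) = -88 + 11*f)
z(15)*(-86) + Z = (-88 + 11*15)*(-86) + 1143 = (-88 + 165)*(-86) + 1143 = 77*(-86) + 1143 = -6622 + 1143 = -5479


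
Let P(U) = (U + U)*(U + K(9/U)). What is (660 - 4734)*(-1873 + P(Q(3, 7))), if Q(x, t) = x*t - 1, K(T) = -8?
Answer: 5675082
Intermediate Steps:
Q(x, t) = -1 + t*x (Q(x, t) = t*x - 1 = -1 + t*x)
P(U) = 2*U*(-8 + U) (P(U) = (U + U)*(U - 8) = (2*U)*(-8 + U) = 2*U*(-8 + U))
(660 - 4734)*(-1873 + P(Q(3, 7))) = (660 - 4734)*(-1873 + 2*(-1 + 7*3)*(-8 + (-1 + 7*3))) = -4074*(-1873 + 2*(-1 + 21)*(-8 + (-1 + 21))) = -4074*(-1873 + 2*20*(-8 + 20)) = -4074*(-1873 + 2*20*12) = -4074*(-1873 + 480) = -4074*(-1393) = 5675082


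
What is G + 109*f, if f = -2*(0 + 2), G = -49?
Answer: -485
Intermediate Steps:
f = -4 (f = -2*2 = -4)
G + 109*f = -49 + 109*(-4) = -49 - 436 = -485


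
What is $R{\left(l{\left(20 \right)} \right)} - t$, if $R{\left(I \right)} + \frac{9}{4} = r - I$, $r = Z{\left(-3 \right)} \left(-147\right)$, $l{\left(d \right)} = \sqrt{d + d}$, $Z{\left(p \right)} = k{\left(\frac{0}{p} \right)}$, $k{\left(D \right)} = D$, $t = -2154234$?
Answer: $\frac{8616927}{4} - 2 \sqrt{10} \approx 2.1542 \cdot 10^{6}$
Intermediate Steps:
$Z{\left(p \right)} = 0$ ($Z{\left(p \right)} = \frac{0}{p} = 0$)
$l{\left(d \right)} = \sqrt{2} \sqrt{d}$ ($l{\left(d \right)} = \sqrt{2 d} = \sqrt{2} \sqrt{d}$)
$r = 0$ ($r = 0 \left(-147\right) = 0$)
$R{\left(I \right)} = - \frac{9}{4} - I$ ($R{\left(I \right)} = - \frac{9}{4} + \left(0 - I\right) = - \frac{9}{4} - I$)
$R{\left(l{\left(20 \right)} \right)} - t = \left(- \frac{9}{4} - \sqrt{2} \sqrt{20}\right) - -2154234 = \left(- \frac{9}{4} - \sqrt{2} \cdot 2 \sqrt{5}\right) + 2154234 = \left(- \frac{9}{4} - 2 \sqrt{10}\right) + 2154234 = \frac{8616927}{4} - 2 \sqrt{10}$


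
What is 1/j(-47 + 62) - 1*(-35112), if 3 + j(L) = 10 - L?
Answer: 280895/8 ≈ 35112.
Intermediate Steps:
j(L) = 7 - L (j(L) = -3 + (10 - L) = 7 - L)
1/j(-47 + 62) - 1*(-35112) = 1/(7 - (-47 + 62)) - 1*(-35112) = 1/(7 - 1*15) + 35112 = 1/(7 - 15) + 35112 = 1/(-8) + 35112 = -⅛ + 35112 = 280895/8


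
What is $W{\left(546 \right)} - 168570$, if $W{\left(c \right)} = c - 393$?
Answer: $-168417$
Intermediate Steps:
$W{\left(c \right)} = -393 + c$
$W{\left(546 \right)} - 168570 = \left(-393 + 546\right) - 168570 = 153 - 168570 = -168417$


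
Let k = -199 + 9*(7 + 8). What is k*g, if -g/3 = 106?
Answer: 20352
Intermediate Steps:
g = -318 (g = -3*106 = -318)
k = -64 (k = -199 + 9*15 = -199 + 135 = -64)
k*g = -64*(-318) = 20352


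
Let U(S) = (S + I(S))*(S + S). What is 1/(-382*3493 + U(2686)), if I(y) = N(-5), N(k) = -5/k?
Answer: 1/13100238 ≈ 7.6334e-8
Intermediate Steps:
I(y) = 1 (I(y) = -5/(-5) = -5*(-⅕) = 1)
U(S) = 2*S*(1 + S) (U(S) = (S + 1)*(S + S) = (1 + S)*(2*S) = 2*S*(1 + S))
1/(-382*3493 + U(2686)) = 1/(-382*3493 + 2*2686*(1 + 2686)) = 1/(-1334326 + 2*2686*2687) = 1/(-1334326 + 14434564) = 1/13100238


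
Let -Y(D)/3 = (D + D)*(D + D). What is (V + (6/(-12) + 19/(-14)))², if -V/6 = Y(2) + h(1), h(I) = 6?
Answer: 3066001/49 ≈ 62571.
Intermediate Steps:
Y(D) = -12*D² (Y(D) = -3*(D + D)*(D + D) = -3*2*D*2*D = -12*D²)
V = 252 (V = -6*(-12*2² + 6) = -6*(-12*4 + 6) = -6*(-48 + 6) = -6*(-42) = 252)
(V + (6/(-12) + 19/(-14)))² = (252 + (6/(-12) + 19/(-14)))² = (252 + (6*(-1/12) + 19*(-1/14)))² = (252 + (-½ - 19/14))² = (252 - 13/7)² = (1751/7)² = 3066001/49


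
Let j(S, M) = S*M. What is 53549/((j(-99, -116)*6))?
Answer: 53549/68904 ≈ 0.77715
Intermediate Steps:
j(S, M) = M*S
53549/((j(-99, -116)*6)) = 53549/((-116*(-99)*6)) = 53549/((11484*6)) = 53549/68904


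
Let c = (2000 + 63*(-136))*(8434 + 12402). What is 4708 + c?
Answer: -136846140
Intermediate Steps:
c = -136850848 (c = (2000 - 8568)*20836 = -6568*20836 = -136850848)
4708 + c = 4708 - 136850848 = -136846140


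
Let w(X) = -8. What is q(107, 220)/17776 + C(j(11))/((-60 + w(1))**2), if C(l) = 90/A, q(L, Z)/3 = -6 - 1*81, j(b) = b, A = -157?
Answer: -11942343/806550448 ≈ -0.014807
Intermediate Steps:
q(L, Z) = -261 (q(L, Z) = 3*(-6 - 1*81) = 3*(-6 - 81) = 3*(-87) = -261)
C(l) = -90/157 (C(l) = 90/(-157) = 90*(-1/157) = -90/157)
q(107, 220)/17776 + C(j(11))/((-60 + w(1))**2) = -261/17776 - 90/(157*(-60 - 8)**2) = -261*1/17776 - 90/(157*((-68)**2)) = -261/17776 - 90/157/4624 = -261/17776 - 90/157*1/4624 = -261/17776 - 45/362984 = -11942343/806550448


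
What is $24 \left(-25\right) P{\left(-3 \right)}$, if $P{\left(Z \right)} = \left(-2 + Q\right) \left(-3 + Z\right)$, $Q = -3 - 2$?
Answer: $-25200$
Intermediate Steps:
$Q = -5$ ($Q = -3 - 2 = -5$)
$P{\left(Z \right)} = 21 - 7 Z$ ($P{\left(Z \right)} = \left(-2 - 5\right) \left(-3 + Z\right) = - 7 \left(-3 + Z\right) = 21 - 7 Z$)
$24 \left(-25\right) P{\left(-3 \right)} = 24 \left(-25\right) \left(21 - -21\right) = - 600 \left(21 + 21\right) = \left(-600\right) 42 = -25200$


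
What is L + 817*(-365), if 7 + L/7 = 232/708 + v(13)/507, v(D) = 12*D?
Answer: -686272220/2301 ≈ -2.9825e+5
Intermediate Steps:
L = -102515/2301 (L = -49 + 7*(232/708 + (12*13)/507) = -49 + 7*(232*(1/708) + 156*(1/507)) = -49 + 7*(58/177 + 4/13) = -49 + 7*(1462/2301) = -49 + 10234/2301 = -102515/2301 ≈ -44.552)
L + 817*(-365) = -102515/2301 + 817*(-365) = -102515/2301 - 298205 = -686272220/2301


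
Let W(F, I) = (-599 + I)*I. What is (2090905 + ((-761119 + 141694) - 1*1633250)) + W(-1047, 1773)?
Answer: 1919732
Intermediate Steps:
W(F, I) = I*(-599 + I)
(2090905 + ((-761119 + 141694) - 1*1633250)) + W(-1047, 1773) = (2090905 + ((-761119 + 141694) - 1*1633250)) + 1773*(-599 + 1773) = (2090905 + (-619425 - 1633250)) + 1773*1174 = (2090905 - 2252675) + 2081502 = -161770 + 2081502 = 1919732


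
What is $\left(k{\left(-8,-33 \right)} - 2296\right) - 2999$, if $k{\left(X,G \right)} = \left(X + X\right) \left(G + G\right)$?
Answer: $-4239$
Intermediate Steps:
$k{\left(X,G \right)} = 4 G X$ ($k{\left(X,G \right)} = 2 X 2 G = 4 G X$)
$\left(k{\left(-8,-33 \right)} - 2296\right) - 2999 = \left(4 \left(-33\right) \left(-8\right) - 2296\right) - 2999 = \left(1056 - 2296\right) - 2999 = -1240 - 2999 = -4239$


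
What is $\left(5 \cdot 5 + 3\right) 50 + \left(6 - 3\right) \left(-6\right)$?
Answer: $1382$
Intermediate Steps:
$\left(5 \cdot 5 + 3\right) 50 + \left(6 - 3\right) \left(-6\right) = \left(25 + 3\right) 50 + 3 \left(-6\right) = 28 \cdot 50 - 18 = 1400 - 18 = 1382$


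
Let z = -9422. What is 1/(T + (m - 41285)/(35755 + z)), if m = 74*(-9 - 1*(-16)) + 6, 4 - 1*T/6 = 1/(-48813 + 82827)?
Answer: 149281777/3351662206 ≈ 0.044540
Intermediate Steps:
T = 136055/5669 (T = 24 - 6/(-48813 + 82827) = 24 - 6/34014 = 24 - 6*1/34014 = 24 - 1/5669 = 136055/5669 ≈ 24.000)
m = 524 (m = 74*(-9 + 16) + 6 = 74*7 + 6 = 518 + 6 = 524)
1/(T + (m - 41285)/(35755 + z)) = 1/(136055/5669 + (524 - 41285)/(35755 - 9422)) = 1/(136055/5669 - 40761/26333) = 1/(3351662206/149281777) = 149281777/3351662206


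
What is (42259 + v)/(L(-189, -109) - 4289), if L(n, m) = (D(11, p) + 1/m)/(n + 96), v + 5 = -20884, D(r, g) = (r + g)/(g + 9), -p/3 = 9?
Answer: -194964921/39129920 ≈ -4.9825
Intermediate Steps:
p = -27 (p = -3*9 = -27)
D(r, g) = (g + r)/(9 + g)
v = -20889 (v = -5 - 20884 = -20889)
L(n, m) = (8/9 + 1/m)/(96 + n) (L(n, m) = ((-27 + 11)/(9 - 27) + 1/m)/(n + 96) = (-16/(-18) + 1/m)/(96 + n) = (-1/18*(-16) + 1/m)/(96 + n) = (8/9 + 1/m)/(96 + n))
(42259 + v)/(L(-189, -109) - 4289) = (42259 - 20889)/((⅑)*(9 + 8*(-109))/(-109*(96 - 189)) - 4289) = 21370/((⅑)*(-1/109)*(9 - 872)/(-93) - 4289) = 21370/((⅑)*(-1/109)*(-1/93)*(-863) - 4289) = 21370/(-863/91233 - 4289) = 21370/(-391299200/91233) = 21370*(-91233/391299200) = -194964921/39129920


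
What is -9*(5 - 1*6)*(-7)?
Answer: -63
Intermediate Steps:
-9*(5 - 1*6)*(-7) = -9*(5 - 6)*(-7) = -9*(-1)*(-7) = 9*(-7) = -63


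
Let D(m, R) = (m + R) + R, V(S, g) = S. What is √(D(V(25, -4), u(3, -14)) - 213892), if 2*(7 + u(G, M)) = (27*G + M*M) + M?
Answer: I*√213618 ≈ 462.19*I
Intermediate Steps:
u(G, M) = -7 + M/2 + M²/2 + 27*G/2 (u(G, M) = -7 + ((27*G + M*M) + M)/2 = -7 + ((27*G + M²) + M)/2 = -7 + ((M² + 27*G) + M)/2 = -7 + (M + M² + 27*G)/2 = -7 + (M/2 + M²/2 + 27*G/2) = -7 + M/2 + M²/2 + 27*G/2)
D(m, R) = m + 2*R (D(m, R) = (R + m) + R = m + 2*R)
√(D(V(25, -4), u(3, -14)) - 213892) = √((25 + 2*(-7 + (½)*(-14) + (½)*(-14)² + (27/2)*3)) - 213892) = √((25 + 2*(-7 - 7 + (½)*196 + 81/2)) - 213892) = √((25 + 2*(-7 - 7 + 98 + 81/2)) - 213892) = √((25 + 2*(249/2)) - 213892) = √((25 + 249) - 213892) = √(274 - 213892) = √(-213618) = I*√213618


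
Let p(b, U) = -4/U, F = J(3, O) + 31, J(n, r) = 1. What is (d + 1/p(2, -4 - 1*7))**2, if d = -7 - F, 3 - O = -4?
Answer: 21025/16 ≈ 1314.1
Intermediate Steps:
O = 7 (O = 3 - 1*(-4) = 3 + 4 = 7)
F = 32 (F = 1 + 31 = 32)
d = -39 (d = -7 - 1*32 = -7 - 32 = -39)
(d + 1/p(2, -4 - 1*7))**2 = (-39 + 1/(-4/(-4 - 1*7)))**2 = (-39 + 1/(-4/(-4 - 7)))**2 = (-39 + 1/(-4/(-11)))**2 = (-39 + 1/(-4*(-1/11)))**2 = (-39 + 1/(4/11))**2 = (-39 + 11/4)**2 = (-145/4)**2 = 21025/16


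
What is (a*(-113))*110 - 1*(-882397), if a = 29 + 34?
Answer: 99307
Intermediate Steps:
a = 63
(a*(-113))*110 - 1*(-882397) = (63*(-113))*110 - 1*(-882397) = -7119*110 + 882397 = -783090 + 882397 = 99307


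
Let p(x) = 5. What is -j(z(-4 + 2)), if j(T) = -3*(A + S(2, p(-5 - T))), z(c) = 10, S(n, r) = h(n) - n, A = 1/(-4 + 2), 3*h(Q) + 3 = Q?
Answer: -17/2 ≈ -8.5000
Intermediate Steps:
h(Q) = -1 + Q/3
A = -½ (A = 1/(-2) = -½ ≈ -0.50000)
S(n, r) = -1 - 2*n/3 (S(n, r) = (-1 + n/3) - n = -1 - 2*n/3)
j(T) = 17/2 (j(T) = -3*(-½ + (-1 - ⅔*2)) = -3*(-½ + (-1 - 4/3)) = -3*(-½ - 7/3) = -3*(-17/6) = 17/2)
-j(z(-4 + 2)) = -1*17/2 = -17/2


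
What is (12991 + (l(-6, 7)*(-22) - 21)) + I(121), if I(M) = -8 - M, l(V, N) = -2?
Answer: 12885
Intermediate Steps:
(12991 + (l(-6, 7)*(-22) - 21)) + I(121) = (12991 + (-2*(-22) - 21)) + (-8 - 1*121) = (12991 + (44 - 21)) + (-8 - 121) = (12991 + 23) - 129 = 13014 - 129 = 12885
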